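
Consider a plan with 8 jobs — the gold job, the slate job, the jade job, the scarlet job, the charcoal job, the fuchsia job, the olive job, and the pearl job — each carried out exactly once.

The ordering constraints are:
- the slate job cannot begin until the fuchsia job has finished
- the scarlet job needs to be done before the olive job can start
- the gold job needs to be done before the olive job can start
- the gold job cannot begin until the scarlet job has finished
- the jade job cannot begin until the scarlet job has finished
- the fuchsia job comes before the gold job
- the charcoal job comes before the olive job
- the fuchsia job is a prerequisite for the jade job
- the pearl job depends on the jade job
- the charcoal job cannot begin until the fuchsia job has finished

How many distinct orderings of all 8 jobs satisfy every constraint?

302

The jobs with no prerequisites are the scarlet job, the fuchsia job; any of them can be placed first.
Counting all ways to extend the partial order to a total order gives 302.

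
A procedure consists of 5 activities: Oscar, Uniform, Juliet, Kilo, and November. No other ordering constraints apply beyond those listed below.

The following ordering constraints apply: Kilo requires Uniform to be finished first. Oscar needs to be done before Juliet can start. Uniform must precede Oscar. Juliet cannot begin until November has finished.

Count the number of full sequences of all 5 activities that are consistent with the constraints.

The activities with no prerequisites are Uniform, November; any of them can be placed first.
Enumerating by repeatedly choosing an available activity (one whose prerequisites are all placed) gives 11 distinct complete orderings.

11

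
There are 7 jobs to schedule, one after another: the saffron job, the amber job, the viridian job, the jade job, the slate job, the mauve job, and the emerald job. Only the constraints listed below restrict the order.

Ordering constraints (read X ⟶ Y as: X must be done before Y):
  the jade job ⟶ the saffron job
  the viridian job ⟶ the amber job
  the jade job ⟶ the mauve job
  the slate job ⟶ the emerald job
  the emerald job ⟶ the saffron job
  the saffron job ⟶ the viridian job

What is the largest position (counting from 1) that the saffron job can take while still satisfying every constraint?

5

The jobs that are forced after the saffron job, directly or by a chain of constraints, are the amber job, the viridian job. That's 2 jobs.
With 2 mandatory successors out of 7 jobs total, the latest slot for the saffron job is 7−2 = 5, and it's reachable by doing all non-successors before the saffron job.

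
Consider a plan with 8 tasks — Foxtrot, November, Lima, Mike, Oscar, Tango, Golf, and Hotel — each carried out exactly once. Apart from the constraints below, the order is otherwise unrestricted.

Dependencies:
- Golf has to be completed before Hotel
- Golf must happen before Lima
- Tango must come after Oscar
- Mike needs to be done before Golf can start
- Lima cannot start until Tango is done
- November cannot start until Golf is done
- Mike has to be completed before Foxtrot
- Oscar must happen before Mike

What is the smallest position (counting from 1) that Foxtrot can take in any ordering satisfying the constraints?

3

The tasks that are forced before Foxtrot, directly or transitively, are Mike, Oscar. That's 2 tasks.
With 2 mandatory predecessors, the earliest Foxtrot can sit is position 2+1 = 3, and placing just those 2 first achieves it.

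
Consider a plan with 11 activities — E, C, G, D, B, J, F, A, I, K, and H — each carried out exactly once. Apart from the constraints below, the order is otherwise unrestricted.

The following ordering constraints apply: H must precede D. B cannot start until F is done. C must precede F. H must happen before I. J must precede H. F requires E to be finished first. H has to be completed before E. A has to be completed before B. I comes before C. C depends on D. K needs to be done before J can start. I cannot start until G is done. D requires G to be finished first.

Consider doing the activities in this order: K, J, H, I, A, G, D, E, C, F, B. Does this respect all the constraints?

No

Here G comes after I.
Since G is required before I, the ordering is invalid.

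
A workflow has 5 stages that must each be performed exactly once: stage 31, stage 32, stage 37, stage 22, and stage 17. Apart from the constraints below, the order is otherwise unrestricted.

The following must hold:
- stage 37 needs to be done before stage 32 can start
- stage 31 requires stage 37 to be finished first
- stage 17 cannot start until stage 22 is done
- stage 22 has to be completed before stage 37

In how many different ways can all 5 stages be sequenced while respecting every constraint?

8

Only stage 22 has no prerequisites, so it must go first.
Systematically extending each partial ordering one stage at a time and counting, there are 8 complete orderings.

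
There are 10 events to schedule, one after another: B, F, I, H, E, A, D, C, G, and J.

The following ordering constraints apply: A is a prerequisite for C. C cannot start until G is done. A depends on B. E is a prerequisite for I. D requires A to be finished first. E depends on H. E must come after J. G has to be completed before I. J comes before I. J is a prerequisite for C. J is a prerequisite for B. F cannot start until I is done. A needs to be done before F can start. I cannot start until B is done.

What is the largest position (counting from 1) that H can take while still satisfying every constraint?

7

The events that are forced after H, directly or by a chain of constraints, are F, I, E. That's 3 events.
So at least 3 events follow H, putting H no later than position 7. That position is achievable by scheduling everything else first.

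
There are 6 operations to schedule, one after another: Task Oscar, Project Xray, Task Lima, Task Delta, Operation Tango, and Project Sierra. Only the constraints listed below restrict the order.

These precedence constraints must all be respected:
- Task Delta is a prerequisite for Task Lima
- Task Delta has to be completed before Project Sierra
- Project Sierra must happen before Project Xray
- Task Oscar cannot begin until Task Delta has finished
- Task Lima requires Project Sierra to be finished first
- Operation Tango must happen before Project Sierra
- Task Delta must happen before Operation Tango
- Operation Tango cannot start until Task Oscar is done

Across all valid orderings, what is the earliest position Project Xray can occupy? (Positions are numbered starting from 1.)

Working backwards through the constraints from Project Xray, its full set of required predecessors is Task Oscar, Task Delta, Operation Tango, Project Sierra — 4 of them.
With 4 mandatory predecessors, the earliest Project Xray can sit is position 4+1 = 5, and placing just those 4 first achieves it.

5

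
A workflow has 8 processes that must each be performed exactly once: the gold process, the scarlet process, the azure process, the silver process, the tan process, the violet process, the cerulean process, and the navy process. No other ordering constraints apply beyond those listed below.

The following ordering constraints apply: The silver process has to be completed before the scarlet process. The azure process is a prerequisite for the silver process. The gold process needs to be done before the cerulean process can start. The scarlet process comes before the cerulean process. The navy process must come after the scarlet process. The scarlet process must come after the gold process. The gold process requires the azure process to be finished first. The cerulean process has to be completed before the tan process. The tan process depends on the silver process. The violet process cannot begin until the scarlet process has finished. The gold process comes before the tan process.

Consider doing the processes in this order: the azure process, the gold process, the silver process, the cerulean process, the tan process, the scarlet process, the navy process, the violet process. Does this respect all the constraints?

The sequence places the cerulean process ahead of the scarlet process.
Since the scarlet process is required before the cerulean process, the ordering is invalid.

No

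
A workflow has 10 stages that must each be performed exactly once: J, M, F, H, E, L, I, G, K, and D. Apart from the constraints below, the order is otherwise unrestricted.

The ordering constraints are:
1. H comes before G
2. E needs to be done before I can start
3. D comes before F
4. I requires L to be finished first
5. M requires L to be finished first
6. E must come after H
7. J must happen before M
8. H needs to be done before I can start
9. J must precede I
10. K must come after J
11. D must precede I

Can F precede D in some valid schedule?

There is a dependency chain D → F, so F always comes after D.
Hence F can never be scheduled before D.

No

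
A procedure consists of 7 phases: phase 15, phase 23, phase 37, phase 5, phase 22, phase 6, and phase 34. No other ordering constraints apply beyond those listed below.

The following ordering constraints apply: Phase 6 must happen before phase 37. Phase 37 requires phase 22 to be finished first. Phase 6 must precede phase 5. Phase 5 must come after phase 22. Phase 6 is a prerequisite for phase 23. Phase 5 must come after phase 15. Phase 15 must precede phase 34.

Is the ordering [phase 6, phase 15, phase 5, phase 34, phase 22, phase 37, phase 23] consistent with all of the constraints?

No

In the proposed order, phase 5 appears before phase 22.
Since phase 22 is required before phase 5, the ordering is invalid.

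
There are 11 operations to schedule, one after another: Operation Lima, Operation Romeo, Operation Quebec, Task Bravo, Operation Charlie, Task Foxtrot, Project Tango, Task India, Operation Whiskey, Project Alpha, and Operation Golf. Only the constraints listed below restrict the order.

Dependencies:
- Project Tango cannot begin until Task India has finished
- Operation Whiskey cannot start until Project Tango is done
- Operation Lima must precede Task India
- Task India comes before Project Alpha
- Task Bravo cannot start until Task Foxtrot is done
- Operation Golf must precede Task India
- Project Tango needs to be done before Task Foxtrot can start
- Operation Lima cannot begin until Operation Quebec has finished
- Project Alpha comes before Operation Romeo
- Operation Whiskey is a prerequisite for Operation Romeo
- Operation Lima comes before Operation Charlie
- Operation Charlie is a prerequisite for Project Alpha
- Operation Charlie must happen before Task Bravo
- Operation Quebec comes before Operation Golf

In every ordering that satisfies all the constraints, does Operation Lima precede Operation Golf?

No

Nothing in the constraints links Operation Lima and Operation Golf; they are unordered relative to each other.
So Operation Lima can come before Operation Golf or after — it is not forced.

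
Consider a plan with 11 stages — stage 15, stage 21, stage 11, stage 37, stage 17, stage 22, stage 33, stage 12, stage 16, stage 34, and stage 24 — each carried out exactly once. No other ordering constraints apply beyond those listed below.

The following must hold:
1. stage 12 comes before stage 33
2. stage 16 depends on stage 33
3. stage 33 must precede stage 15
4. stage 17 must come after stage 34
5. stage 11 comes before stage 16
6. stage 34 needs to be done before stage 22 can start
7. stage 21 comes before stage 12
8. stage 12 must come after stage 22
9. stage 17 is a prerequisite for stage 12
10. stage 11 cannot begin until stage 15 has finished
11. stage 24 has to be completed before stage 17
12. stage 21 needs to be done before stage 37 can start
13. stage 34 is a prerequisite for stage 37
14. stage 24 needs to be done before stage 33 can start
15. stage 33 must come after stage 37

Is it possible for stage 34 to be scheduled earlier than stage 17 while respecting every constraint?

Every valid ordering already has stage 34 before stage 17 (the constraints require it), so in particular at least one does.

Yes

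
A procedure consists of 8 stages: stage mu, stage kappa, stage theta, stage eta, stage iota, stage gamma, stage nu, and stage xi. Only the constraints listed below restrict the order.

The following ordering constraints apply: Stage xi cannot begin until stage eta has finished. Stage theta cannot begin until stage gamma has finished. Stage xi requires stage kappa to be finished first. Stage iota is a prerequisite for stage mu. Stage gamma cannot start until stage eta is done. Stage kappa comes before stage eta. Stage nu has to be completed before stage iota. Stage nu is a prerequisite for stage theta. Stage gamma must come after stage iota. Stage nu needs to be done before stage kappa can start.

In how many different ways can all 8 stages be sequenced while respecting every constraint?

48

Only stage nu has no prerequisites, so it must go first.
Enumerating by repeatedly choosing an available stage (one whose prerequisites are all placed) gives 48 distinct complete orderings.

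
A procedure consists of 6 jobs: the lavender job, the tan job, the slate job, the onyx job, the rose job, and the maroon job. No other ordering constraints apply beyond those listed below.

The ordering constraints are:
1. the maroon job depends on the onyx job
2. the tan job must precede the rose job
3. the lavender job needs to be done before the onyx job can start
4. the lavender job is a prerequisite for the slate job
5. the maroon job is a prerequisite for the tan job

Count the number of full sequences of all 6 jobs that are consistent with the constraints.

The lavender job is the only job with nothing required before it, so every ordering starts there.
Counting all ways to extend the partial order to a total order gives 5.

5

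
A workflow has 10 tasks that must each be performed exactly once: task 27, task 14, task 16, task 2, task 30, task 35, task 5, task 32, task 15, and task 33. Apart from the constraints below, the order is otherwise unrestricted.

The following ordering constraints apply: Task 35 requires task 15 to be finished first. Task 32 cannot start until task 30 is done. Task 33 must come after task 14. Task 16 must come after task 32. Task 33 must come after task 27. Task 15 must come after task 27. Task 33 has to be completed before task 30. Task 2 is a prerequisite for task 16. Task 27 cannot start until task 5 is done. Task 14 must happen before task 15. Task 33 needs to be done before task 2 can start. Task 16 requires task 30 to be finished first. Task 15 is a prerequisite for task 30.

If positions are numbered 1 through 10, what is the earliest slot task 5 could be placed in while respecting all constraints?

1

Task 5 has no prerequisites at all, so it can go in position 1.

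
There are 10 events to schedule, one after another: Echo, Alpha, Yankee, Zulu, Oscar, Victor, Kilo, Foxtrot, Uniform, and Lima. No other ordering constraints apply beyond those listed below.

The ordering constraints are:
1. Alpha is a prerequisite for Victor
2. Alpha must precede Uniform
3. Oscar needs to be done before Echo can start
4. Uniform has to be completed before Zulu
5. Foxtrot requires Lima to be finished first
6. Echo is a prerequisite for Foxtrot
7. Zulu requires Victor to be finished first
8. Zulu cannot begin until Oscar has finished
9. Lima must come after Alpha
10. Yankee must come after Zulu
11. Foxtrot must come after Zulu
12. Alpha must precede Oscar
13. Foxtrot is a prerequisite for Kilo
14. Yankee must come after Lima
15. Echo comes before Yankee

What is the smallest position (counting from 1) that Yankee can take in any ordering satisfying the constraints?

8

Every event that must precede Yankee has to come before it. Tracing all chains that end at Yankee, those events are: Echo, Alpha, Zulu, Oscar, Victor, Uniform, Lima — 7 in total.
So at minimum 7 events come before Yankee, putting Yankee no earlier than position 8. That position is achievable by scheduling exactly those predecessors first.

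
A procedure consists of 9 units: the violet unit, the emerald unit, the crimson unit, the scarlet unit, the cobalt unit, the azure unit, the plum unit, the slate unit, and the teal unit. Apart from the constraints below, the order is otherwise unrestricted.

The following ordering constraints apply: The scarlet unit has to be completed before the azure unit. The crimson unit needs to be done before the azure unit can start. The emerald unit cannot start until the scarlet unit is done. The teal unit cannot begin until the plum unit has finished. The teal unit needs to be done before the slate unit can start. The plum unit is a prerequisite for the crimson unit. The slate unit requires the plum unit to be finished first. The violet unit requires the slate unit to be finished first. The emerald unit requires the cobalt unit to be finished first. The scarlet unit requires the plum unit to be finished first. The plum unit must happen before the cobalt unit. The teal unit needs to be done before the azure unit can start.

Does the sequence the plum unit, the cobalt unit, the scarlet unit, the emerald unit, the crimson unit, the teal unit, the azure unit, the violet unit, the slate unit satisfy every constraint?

No

Here the slate unit comes after the violet unit.
Since the slate unit is required before the violet unit, the ordering is invalid.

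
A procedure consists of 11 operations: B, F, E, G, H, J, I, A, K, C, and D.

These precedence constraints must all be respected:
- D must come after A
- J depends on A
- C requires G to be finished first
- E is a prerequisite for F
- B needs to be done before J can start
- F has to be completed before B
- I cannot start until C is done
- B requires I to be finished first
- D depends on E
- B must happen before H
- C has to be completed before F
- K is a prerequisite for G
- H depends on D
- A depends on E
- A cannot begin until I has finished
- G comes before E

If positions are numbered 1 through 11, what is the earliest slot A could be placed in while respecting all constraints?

6

Working backwards through the constraints from A, its full set of required predecessors is E, G, I, K, C — 5 of them.
So at minimum 5 operations come before A, putting A no earlier than position 6. That position is achievable by scheduling exactly those predecessors first.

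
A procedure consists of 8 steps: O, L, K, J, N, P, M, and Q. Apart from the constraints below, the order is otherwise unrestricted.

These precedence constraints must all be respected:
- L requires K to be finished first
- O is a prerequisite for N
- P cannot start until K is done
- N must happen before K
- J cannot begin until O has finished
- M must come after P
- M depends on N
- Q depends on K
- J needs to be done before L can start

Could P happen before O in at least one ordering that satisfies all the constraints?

The constraints give a chain O → N → K → P, which forces O before P.
Hence P can never be scheduled before O.

No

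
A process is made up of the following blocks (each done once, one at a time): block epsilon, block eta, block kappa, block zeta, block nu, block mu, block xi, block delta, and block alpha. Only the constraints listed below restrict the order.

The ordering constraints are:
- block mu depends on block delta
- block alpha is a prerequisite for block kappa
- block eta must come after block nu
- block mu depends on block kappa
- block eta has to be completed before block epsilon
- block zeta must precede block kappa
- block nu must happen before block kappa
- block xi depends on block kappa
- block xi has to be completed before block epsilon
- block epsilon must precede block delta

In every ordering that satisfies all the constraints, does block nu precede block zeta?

No

No chain of constraints connects block nu to block zeta in either direction.
There exist valid orderings with block zeta before block nu, so block nu is not required to come first.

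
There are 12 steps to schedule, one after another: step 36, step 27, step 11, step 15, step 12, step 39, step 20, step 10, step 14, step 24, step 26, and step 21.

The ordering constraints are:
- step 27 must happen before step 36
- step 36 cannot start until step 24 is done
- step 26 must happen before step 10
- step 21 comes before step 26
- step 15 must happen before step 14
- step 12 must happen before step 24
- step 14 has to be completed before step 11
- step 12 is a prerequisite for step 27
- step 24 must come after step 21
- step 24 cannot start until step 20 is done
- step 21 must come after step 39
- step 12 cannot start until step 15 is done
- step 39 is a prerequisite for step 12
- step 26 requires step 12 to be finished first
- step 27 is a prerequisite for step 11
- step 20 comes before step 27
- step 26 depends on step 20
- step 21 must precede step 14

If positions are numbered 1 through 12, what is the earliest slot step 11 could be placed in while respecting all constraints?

8

Every step that must precede step 11 has to come before it. Tracing all chains that end at step 11, those steps are: step 27, step 15, step 12, step 39, step 20, step 14, step 21 — 7 in total.
With 7 mandatory predecessors, the earliest step 11 can sit is position 7+1 = 8, and placing just those 7 first achieves it.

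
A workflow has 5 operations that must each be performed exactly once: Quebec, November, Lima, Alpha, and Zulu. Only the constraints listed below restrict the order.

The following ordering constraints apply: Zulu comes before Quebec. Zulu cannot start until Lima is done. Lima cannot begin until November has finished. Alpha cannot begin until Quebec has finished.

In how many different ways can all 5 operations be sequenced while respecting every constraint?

1

Only November has no prerequisites, so it must go first.
Every operation is then forced in turn, so only 1 complete ordering is consistent with the constraints.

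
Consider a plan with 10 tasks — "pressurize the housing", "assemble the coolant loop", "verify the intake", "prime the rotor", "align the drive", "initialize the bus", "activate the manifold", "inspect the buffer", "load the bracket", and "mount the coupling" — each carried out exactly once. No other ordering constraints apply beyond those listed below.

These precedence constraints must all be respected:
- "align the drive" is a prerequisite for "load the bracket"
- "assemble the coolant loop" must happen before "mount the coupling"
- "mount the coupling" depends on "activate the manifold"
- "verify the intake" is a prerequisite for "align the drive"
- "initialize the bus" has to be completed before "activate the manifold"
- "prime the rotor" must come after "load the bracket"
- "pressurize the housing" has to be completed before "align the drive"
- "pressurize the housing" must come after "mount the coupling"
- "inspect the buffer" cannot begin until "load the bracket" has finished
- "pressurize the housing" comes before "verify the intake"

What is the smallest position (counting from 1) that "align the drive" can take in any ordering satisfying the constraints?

Every task that must precede "align the drive" has to come before it. Tracing all chains that end at "align the drive", those tasks are: "pressurize the housing", "assemble the coolant loop", "verify the intake", "initialize the bus", "activate the manifold", "mount the coupling" — 6 in total.
With 6 mandatory predecessors, the earliest "align the drive" can sit is position 6+1 = 7, and placing just those 6 first achieves it.

7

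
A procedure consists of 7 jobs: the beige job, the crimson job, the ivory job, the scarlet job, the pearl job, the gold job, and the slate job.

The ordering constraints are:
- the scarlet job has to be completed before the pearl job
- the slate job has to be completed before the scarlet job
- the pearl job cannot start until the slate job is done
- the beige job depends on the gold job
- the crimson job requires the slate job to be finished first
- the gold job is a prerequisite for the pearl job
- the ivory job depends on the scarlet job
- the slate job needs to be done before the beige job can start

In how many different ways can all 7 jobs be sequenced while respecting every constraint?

136

The jobs with no prerequisites are the gold job, the slate job; any of them can be placed first.
Counting all ways to extend the partial order to a total order gives 136.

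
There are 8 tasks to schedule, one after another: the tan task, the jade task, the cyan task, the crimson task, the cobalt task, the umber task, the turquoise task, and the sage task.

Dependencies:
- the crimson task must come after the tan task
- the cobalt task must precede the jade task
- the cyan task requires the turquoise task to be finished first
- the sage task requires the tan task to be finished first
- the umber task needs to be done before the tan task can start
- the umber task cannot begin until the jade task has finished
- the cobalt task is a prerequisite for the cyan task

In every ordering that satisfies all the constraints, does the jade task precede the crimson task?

Yes

Chaining the stated constraints: the jade task → the umber task → the tan task → the crimson task.
So the jade task must precede the crimson task in any valid ordering.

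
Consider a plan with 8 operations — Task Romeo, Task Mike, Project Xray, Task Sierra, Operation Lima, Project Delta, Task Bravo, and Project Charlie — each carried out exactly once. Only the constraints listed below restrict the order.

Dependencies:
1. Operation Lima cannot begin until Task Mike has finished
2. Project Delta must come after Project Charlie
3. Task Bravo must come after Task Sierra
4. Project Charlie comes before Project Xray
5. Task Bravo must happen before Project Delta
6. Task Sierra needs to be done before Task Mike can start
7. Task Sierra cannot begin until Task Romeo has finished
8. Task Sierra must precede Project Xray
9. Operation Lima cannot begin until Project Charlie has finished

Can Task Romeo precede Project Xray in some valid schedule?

Every valid ordering already has Task Romeo before Project Xray (the constraints require it), so in particular at least one does.

Yes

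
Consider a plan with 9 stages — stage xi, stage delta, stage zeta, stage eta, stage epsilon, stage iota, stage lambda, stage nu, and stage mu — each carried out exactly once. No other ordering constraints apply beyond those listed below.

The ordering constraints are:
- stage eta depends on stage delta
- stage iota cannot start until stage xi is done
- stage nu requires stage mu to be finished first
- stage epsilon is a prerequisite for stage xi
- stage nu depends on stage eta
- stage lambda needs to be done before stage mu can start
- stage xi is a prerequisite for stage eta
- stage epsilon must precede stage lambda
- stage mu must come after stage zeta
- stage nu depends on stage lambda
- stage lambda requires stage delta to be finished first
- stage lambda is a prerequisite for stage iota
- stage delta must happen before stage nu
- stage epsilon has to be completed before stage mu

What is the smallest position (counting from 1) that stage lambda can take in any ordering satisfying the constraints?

3

The stages that are forced before stage lambda, directly or transitively, are stage delta, stage epsilon. That's 2 stages.
With 2 mandatory predecessors, the earliest stage lambda can sit is position 2+1 = 3, and placing just those 2 first achieves it.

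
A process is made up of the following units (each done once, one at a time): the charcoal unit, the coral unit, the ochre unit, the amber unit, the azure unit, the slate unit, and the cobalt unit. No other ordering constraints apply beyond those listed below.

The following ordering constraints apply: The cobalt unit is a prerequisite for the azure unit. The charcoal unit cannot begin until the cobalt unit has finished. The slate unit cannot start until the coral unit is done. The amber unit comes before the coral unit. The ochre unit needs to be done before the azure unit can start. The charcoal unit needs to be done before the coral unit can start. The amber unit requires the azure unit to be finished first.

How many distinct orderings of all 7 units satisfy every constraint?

The units with no prerequisites are the ochre unit, the cobalt unit; any of them can be placed first.
Systematically extending each partial ordering one unit at a time and counting, there are 7 complete orderings.

7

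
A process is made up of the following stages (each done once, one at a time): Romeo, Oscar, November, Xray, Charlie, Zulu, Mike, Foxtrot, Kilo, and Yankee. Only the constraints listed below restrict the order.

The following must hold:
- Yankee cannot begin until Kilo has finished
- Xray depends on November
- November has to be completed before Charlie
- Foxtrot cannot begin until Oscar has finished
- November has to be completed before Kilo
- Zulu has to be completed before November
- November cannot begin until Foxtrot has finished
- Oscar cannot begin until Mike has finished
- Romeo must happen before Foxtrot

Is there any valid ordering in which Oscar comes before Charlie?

Yes

The constraints force Oscar before Charlie, so yes — every valid ordering has Oscar earlier.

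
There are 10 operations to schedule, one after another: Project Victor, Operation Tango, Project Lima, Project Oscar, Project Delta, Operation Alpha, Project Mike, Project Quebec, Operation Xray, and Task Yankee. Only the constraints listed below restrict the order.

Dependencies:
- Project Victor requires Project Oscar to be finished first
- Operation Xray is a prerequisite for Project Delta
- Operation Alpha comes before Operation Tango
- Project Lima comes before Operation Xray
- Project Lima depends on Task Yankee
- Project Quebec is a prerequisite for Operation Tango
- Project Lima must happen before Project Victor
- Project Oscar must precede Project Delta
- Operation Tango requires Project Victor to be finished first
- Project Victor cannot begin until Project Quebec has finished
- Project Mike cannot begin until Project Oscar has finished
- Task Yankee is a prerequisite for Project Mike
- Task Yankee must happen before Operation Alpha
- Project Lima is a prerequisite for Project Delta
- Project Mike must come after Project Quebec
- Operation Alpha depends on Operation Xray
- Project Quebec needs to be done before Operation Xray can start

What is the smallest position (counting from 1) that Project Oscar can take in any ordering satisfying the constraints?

1

Project Oscar has no prerequisites at all, so it can go in position 1.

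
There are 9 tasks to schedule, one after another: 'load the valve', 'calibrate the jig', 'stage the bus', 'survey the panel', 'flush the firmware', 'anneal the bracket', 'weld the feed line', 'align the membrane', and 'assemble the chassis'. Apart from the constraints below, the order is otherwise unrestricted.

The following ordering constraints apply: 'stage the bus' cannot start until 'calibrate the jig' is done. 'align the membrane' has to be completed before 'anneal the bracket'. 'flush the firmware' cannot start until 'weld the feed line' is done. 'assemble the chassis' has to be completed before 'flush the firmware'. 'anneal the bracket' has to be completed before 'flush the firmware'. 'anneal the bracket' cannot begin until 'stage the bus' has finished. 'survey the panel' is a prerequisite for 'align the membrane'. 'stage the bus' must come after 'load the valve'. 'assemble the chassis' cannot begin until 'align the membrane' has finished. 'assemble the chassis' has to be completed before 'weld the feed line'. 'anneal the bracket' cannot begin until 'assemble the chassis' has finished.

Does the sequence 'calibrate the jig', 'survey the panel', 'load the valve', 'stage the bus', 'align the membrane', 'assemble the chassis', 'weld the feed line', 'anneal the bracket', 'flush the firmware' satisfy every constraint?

Yes

Going through the constraints one by one, each required predecessor appears earlier in the sequence than its dependent — e.g. 'stage the bus' (position 4) is before 'anneal the bracket' (position 8), as required.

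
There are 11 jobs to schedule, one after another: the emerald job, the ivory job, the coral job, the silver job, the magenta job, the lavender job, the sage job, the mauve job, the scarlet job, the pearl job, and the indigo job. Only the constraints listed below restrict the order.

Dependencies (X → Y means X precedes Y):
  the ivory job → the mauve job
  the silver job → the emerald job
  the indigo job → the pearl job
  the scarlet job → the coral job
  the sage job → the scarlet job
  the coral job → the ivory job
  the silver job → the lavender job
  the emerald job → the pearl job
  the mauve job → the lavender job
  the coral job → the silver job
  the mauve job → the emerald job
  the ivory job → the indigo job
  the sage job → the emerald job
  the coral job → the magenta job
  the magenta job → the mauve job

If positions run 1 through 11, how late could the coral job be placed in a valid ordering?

Every job that must follow the coral job has to come after it. Tracing all chains starting from the coral job, those jobs are: the emerald job, the ivory job, the silver job, the magenta job, the lavender job, the mauve job, the pearl job, the indigo job — 8 in total.
With 8 mandatory successors out of 11 jobs total, the latest slot for the coral job is 11−8 = 3, and it's reachable by doing all non-successors before the coral job.

3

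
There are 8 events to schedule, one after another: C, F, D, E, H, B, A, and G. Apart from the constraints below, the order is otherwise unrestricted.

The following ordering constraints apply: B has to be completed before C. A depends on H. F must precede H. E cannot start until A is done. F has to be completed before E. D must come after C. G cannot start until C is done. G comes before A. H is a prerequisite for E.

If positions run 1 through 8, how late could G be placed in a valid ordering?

6

The events that are forced after G, directly or by a chain of constraints, are E, A. That's 2 events.
So at least 2 events follow G, putting G no later than position 6. That position is achievable by scheduling everything else first.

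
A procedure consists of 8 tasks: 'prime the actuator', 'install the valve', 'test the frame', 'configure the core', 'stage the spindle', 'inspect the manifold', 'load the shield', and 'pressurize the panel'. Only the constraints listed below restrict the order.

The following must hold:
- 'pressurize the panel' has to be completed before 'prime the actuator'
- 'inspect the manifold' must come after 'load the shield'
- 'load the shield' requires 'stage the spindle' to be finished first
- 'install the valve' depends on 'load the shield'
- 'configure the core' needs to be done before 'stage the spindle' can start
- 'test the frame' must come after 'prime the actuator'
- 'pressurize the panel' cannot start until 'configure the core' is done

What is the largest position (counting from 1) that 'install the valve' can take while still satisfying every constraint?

8

'install the valve' has no required successors, so nothing stops it from going last (position 8).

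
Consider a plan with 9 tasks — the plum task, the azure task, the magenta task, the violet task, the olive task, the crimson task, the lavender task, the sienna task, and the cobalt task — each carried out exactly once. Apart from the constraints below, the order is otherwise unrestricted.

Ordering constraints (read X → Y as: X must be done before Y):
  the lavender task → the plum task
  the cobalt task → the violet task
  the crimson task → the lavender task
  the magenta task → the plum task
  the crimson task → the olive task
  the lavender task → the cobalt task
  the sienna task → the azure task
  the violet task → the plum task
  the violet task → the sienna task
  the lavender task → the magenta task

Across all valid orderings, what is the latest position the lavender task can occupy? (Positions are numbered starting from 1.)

The tasks that are forced after the lavender task, directly or by a chain of constraints, are the plum task, the azure task, the magenta task, the violet task, the sienna task, the cobalt task. That's 6 tasks.
With 6 mandatory successors out of 9 tasks total, the latest slot for the lavender task is 9−6 = 3, and it's reachable by doing all non-successors before the lavender task.

3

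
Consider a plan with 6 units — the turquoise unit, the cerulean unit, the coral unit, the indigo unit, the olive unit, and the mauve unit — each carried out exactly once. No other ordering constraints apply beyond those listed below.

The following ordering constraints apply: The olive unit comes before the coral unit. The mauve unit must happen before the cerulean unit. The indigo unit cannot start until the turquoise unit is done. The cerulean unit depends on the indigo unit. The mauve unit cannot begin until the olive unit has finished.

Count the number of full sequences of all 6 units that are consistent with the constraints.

26

The units with no prerequisites are the turquoise unit, the olive unit; any of them can be placed first.
Counting all ways to extend the partial order to a total order gives 26.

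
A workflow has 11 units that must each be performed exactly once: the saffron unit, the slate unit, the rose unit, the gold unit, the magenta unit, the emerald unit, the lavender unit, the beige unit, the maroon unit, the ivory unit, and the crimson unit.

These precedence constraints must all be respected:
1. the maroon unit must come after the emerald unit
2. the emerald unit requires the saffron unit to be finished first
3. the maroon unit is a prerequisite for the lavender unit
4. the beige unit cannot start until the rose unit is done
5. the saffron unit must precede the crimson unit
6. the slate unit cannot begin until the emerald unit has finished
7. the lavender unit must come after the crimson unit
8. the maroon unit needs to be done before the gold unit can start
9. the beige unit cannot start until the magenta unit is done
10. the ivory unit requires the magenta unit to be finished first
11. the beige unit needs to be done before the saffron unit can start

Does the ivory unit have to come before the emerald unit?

No

The ivory unit and the emerald unit are not related by any chain of constraints.
A valid ordering placing the emerald unit before the ivory unit exists, so the answer is no.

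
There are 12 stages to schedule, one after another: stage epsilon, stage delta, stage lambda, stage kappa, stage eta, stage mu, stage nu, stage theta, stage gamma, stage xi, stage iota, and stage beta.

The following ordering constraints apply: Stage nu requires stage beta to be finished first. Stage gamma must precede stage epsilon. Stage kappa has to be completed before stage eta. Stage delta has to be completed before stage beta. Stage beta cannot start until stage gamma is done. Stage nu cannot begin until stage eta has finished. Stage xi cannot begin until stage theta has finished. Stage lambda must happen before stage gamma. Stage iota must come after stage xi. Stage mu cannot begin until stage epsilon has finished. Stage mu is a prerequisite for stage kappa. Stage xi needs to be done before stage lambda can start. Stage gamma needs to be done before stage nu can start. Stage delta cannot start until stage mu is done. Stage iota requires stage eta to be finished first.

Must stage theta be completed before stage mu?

Chaining the stated constraints: stage theta → stage xi → stage lambda → stage gamma → stage epsilon → stage mu.
So stage theta must precede stage mu in any valid ordering.

Yes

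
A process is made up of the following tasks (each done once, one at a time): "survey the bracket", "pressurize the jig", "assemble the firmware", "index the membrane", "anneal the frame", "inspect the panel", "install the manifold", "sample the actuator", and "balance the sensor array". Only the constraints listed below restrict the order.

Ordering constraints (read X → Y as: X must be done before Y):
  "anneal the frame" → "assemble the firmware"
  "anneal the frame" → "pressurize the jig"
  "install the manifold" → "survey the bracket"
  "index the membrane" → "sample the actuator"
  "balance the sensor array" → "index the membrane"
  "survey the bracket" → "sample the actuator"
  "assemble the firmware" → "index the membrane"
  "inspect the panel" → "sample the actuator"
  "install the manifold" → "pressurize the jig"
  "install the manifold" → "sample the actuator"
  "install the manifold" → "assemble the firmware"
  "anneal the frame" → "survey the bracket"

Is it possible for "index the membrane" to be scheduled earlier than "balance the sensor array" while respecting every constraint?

No

Following "balance the sensor array" → "index the membrane", "balance the sensor array" must precede "index the membrane" in every valid ordering.
Hence "index the membrane" can never be scheduled before "balance the sensor array".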